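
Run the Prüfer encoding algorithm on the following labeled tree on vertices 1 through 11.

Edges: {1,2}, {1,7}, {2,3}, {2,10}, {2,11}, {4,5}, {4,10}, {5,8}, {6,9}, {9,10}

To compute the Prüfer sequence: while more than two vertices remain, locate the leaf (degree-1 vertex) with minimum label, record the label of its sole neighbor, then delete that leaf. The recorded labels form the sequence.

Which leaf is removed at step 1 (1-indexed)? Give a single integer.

Answer: 3

Derivation:
Step 1: current leaves = {3,6,7,8,11}. Remove leaf 3 (neighbor: 2).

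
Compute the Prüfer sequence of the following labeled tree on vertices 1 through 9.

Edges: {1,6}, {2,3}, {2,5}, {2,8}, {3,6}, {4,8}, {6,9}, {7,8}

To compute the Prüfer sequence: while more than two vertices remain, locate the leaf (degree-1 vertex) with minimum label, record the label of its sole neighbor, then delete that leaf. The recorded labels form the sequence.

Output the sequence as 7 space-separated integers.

Answer: 6 8 2 8 2 3 6

Derivation:
Step 1: leaves = {1,4,5,7,9}. Remove smallest leaf 1, emit neighbor 6.
Step 2: leaves = {4,5,7,9}. Remove smallest leaf 4, emit neighbor 8.
Step 3: leaves = {5,7,9}. Remove smallest leaf 5, emit neighbor 2.
Step 4: leaves = {7,9}. Remove smallest leaf 7, emit neighbor 8.
Step 5: leaves = {8,9}. Remove smallest leaf 8, emit neighbor 2.
Step 6: leaves = {2,9}. Remove smallest leaf 2, emit neighbor 3.
Step 7: leaves = {3,9}. Remove smallest leaf 3, emit neighbor 6.
Done: 2 vertices remain (6, 9). Sequence = [6 8 2 8 2 3 6]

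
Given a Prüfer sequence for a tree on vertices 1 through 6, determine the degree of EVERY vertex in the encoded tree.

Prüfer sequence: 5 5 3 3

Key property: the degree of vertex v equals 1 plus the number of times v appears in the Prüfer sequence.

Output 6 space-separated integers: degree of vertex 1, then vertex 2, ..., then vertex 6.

p_1 = 5: count[5] becomes 1
p_2 = 5: count[5] becomes 2
p_3 = 3: count[3] becomes 1
p_4 = 3: count[3] becomes 2
Degrees (1 + count): deg[1]=1+0=1, deg[2]=1+0=1, deg[3]=1+2=3, deg[4]=1+0=1, deg[5]=1+2=3, deg[6]=1+0=1

Answer: 1 1 3 1 3 1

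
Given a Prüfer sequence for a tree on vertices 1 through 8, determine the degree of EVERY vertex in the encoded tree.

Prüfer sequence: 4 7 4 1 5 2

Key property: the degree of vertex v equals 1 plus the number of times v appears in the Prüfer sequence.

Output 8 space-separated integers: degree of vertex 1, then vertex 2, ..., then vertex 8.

Answer: 2 2 1 3 2 1 2 1

Derivation:
p_1 = 4: count[4] becomes 1
p_2 = 7: count[7] becomes 1
p_3 = 4: count[4] becomes 2
p_4 = 1: count[1] becomes 1
p_5 = 5: count[5] becomes 1
p_6 = 2: count[2] becomes 1
Degrees (1 + count): deg[1]=1+1=2, deg[2]=1+1=2, deg[3]=1+0=1, deg[4]=1+2=3, deg[5]=1+1=2, deg[6]=1+0=1, deg[7]=1+1=2, deg[8]=1+0=1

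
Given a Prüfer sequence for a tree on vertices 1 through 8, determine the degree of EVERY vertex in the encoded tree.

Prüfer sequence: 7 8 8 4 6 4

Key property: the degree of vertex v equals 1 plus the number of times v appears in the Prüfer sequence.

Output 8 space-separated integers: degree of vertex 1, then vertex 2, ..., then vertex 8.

p_1 = 7: count[7] becomes 1
p_2 = 8: count[8] becomes 1
p_3 = 8: count[8] becomes 2
p_4 = 4: count[4] becomes 1
p_5 = 6: count[6] becomes 1
p_6 = 4: count[4] becomes 2
Degrees (1 + count): deg[1]=1+0=1, deg[2]=1+0=1, deg[3]=1+0=1, deg[4]=1+2=3, deg[5]=1+0=1, deg[6]=1+1=2, deg[7]=1+1=2, deg[8]=1+2=3

Answer: 1 1 1 3 1 2 2 3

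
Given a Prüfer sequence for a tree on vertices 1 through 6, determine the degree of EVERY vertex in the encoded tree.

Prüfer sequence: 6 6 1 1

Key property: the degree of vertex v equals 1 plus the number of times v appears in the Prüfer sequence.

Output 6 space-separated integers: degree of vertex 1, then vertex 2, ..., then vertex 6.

Answer: 3 1 1 1 1 3

Derivation:
p_1 = 6: count[6] becomes 1
p_2 = 6: count[6] becomes 2
p_3 = 1: count[1] becomes 1
p_4 = 1: count[1] becomes 2
Degrees (1 + count): deg[1]=1+2=3, deg[2]=1+0=1, deg[3]=1+0=1, deg[4]=1+0=1, deg[5]=1+0=1, deg[6]=1+2=3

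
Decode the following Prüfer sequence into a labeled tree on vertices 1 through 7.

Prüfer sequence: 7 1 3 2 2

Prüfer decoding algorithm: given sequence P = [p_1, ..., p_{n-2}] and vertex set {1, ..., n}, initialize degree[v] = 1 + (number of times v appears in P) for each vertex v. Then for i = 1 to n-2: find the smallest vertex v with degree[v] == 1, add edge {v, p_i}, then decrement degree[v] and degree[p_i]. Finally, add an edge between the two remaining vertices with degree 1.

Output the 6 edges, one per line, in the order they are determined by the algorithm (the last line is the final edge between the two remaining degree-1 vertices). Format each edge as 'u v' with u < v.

Answer: 4 7
1 5
1 3
2 3
2 6
2 7

Derivation:
Initial degrees: {1:2, 2:3, 3:2, 4:1, 5:1, 6:1, 7:2}
Step 1: smallest deg-1 vertex = 4, p_1 = 7. Add edge {4,7}. Now deg[4]=0, deg[7]=1.
Step 2: smallest deg-1 vertex = 5, p_2 = 1. Add edge {1,5}. Now deg[5]=0, deg[1]=1.
Step 3: smallest deg-1 vertex = 1, p_3 = 3. Add edge {1,3}. Now deg[1]=0, deg[3]=1.
Step 4: smallest deg-1 vertex = 3, p_4 = 2. Add edge {2,3}. Now deg[3]=0, deg[2]=2.
Step 5: smallest deg-1 vertex = 6, p_5 = 2. Add edge {2,6}. Now deg[6]=0, deg[2]=1.
Final: two remaining deg-1 vertices are 2, 7. Add edge {2,7}.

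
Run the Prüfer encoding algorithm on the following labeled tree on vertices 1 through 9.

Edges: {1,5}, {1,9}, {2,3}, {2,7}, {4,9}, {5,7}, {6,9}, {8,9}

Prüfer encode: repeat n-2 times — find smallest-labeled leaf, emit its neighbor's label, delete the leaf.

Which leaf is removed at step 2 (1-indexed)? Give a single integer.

Step 1: current leaves = {3,4,6,8}. Remove leaf 3 (neighbor: 2).
Step 2: current leaves = {2,4,6,8}. Remove leaf 2 (neighbor: 7).

Answer: 2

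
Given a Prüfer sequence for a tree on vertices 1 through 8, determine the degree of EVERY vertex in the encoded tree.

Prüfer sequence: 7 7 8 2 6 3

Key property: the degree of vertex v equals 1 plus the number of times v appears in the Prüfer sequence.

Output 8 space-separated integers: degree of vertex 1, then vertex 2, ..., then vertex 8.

Answer: 1 2 2 1 1 2 3 2

Derivation:
p_1 = 7: count[7] becomes 1
p_2 = 7: count[7] becomes 2
p_3 = 8: count[8] becomes 1
p_4 = 2: count[2] becomes 1
p_5 = 6: count[6] becomes 1
p_6 = 3: count[3] becomes 1
Degrees (1 + count): deg[1]=1+0=1, deg[2]=1+1=2, deg[3]=1+1=2, deg[4]=1+0=1, deg[5]=1+0=1, deg[6]=1+1=2, deg[7]=1+2=3, deg[8]=1+1=2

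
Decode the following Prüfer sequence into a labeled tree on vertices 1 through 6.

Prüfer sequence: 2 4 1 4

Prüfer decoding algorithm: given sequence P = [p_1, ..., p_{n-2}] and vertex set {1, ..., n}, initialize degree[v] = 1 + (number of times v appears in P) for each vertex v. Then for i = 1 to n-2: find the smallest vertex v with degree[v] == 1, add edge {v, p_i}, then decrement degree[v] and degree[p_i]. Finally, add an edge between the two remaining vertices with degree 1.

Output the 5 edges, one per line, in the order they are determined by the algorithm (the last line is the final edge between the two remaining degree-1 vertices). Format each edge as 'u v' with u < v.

Answer: 2 3
2 4
1 5
1 4
4 6

Derivation:
Initial degrees: {1:2, 2:2, 3:1, 4:3, 5:1, 6:1}
Step 1: smallest deg-1 vertex = 3, p_1 = 2. Add edge {2,3}. Now deg[3]=0, deg[2]=1.
Step 2: smallest deg-1 vertex = 2, p_2 = 4. Add edge {2,4}. Now deg[2]=0, deg[4]=2.
Step 3: smallest deg-1 vertex = 5, p_3 = 1. Add edge {1,5}. Now deg[5]=0, deg[1]=1.
Step 4: smallest deg-1 vertex = 1, p_4 = 4. Add edge {1,4}. Now deg[1]=0, deg[4]=1.
Final: two remaining deg-1 vertices are 4, 6. Add edge {4,6}.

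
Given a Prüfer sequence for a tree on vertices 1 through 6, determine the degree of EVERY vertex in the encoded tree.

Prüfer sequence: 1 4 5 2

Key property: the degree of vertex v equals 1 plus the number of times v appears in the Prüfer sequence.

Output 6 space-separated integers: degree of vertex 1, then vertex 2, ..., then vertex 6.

p_1 = 1: count[1] becomes 1
p_2 = 4: count[4] becomes 1
p_3 = 5: count[5] becomes 1
p_4 = 2: count[2] becomes 1
Degrees (1 + count): deg[1]=1+1=2, deg[2]=1+1=2, deg[3]=1+0=1, deg[4]=1+1=2, deg[5]=1+1=2, deg[6]=1+0=1

Answer: 2 2 1 2 2 1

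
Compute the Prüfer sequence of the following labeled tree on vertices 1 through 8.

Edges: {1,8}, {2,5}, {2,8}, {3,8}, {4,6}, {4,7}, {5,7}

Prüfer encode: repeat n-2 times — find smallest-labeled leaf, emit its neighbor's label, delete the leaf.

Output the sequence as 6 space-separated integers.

Step 1: leaves = {1,3,6}. Remove smallest leaf 1, emit neighbor 8.
Step 2: leaves = {3,6}. Remove smallest leaf 3, emit neighbor 8.
Step 3: leaves = {6,8}. Remove smallest leaf 6, emit neighbor 4.
Step 4: leaves = {4,8}. Remove smallest leaf 4, emit neighbor 7.
Step 5: leaves = {7,8}. Remove smallest leaf 7, emit neighbor 5.
Step 6: leaves = {5,8}. Remove smallest leaf 5, emit neighbor 2.
Done: 2 vertices remain (2, 8). Sequence = [8 8 4 7 5 2]

Answer: 8 8 4 7 5 2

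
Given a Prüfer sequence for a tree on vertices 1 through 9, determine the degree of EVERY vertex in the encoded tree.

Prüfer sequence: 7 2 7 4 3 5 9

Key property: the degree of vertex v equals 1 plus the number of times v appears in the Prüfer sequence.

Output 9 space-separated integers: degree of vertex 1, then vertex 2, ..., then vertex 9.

p_1 = 7: count[7] becomes 1
p_2 = 2: count[2] becomes 1
p_3 = 7: count[7] becomes 2
p_4 = 4: count[4] becomes 1
p_5 = 3: count[3] becomes 1
p_6 = 5: count[5] becomes 1
p_7 = 9: count[9] becomes 1
Degrees (1 + count): deg[1]=1+0=1, deg[2]=1+1=2, deg[3]=1+1=2, deg[4]=1+1=2, deg[5]=1+1=2, deg[6]=1+0=1, deg[7]=1+2=3, deg[8]=1+0=1, deg[9]=1+1=2

Answer: 1 2 2 2 2 1 3 1 2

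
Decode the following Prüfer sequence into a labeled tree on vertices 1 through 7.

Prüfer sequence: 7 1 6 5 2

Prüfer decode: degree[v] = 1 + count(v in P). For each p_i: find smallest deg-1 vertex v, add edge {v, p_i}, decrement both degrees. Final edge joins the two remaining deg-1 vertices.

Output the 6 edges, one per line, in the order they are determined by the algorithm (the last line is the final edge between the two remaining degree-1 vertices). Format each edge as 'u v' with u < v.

Answer: 3 7
1 4
1 6
5 6
2 5
2 7

Derivation:
Initial degrees: {1:2, 2:2, 3:1, 4:1, 5:2, 6:2, 7:2}
Step 1: smallest deg-1 vertex = 3, p_1 = 7. Add edge {3,7}. Now deg[3]=0, deg[7]=1.
Step 2: smallest deg-1 vertex = 4, p_2 = 1. Add edge {1,4}. Now deg[4]=0, deg[1]=1.
Step 3: smallest deg-1 vertex = 1, p_3 = 6. Add edge {1,6}. Now deg[1]=0, deg[6]=1.
Step 4: smallest deg-1 vertex = 6, p_4 = 5. Add edge {5,6}. Now deg[6]=0, deg[5]=1.
Step 5: smallest deg-1 vertex = 5, p_5 = 2. Add edge {2,5}. Now deg[5]=0, deg[2]=1.
Final: two remaining deg-1 vertices are 2, 7. Add edge {2,7}.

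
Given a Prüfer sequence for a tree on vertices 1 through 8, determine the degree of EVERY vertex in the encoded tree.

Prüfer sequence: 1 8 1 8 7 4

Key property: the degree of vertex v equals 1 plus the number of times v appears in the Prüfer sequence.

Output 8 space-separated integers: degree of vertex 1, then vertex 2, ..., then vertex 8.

Answer: 3 1 1 2 1 1 2 3

Derivation:
p_1 = 1: count[1] becomes 1
p_2 = 8: count[8] becomes 1
p_3 = 1: count[1] becomes 2
p_4 = 8: count[8] becomes 2
p_5 = 7: count[7] becomes 1
p_6 = 4: count[4] becomes 1
Degrees (1 + count): deg[1]=1+2=3, deg[2]=1+0=1, deg[3]=1+0=1, deg[4]=1+1=2, deg[5]=1+0=1, deg[6]=1+0=1, deg[7]=1+1=2, deg[8]=1+2=3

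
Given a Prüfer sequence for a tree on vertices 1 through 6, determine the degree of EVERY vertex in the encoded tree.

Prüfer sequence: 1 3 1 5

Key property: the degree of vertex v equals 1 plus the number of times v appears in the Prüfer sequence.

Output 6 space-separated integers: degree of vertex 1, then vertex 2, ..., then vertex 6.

Answer: 3 1 2 1 2 1

Derivation:
p_1 = 1: count[1] becomes 1
p_2 = 3: count[3] becomes 1
p_3 = 1: count[1] becomes 2
p_4 = 5: count[5] becomes 1
Degrees (1 + count): deg[1]=1+2=3, deg[2]=1+0=1, deg[3]=1+1=2, deg[4]=1+0=1, deg[5]=1+1=2, deg[6]=1+0=1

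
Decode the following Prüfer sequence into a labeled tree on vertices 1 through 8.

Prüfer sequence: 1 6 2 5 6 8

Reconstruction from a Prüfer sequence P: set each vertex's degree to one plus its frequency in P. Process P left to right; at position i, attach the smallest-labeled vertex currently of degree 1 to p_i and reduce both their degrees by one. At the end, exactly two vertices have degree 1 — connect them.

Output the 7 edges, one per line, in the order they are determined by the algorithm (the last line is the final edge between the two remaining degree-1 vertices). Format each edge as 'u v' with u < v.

Initial degrees: {1:2, 2:2, 3:1, 4:1, 5:2, 6:3, 7:1, 8:2}
Step 1: smallest deg-1 vertex = 3, p_1 = 1. Add edge {1,3}. Now deg[3]=0, deg[1]=1.
Step 2: smallest deg-1 vertex = 1, p_2 = 6. Add edge {1,6}. Now deg[1]=0, deg[6]=2.
Step 3: smallest deg-1 vertex = 4, p_3 = 2. Add edge {2,4}. Now deg[4]=0, deg[2]=1.
Step 4: smallest deg-1 vertex = 2, p_4 = 5. Add edge {2,5}. Now deg[2]=0, deg[5]=1.
Step 5: smallest deg-1 vertex = 5, p_5 = 6. Add edge {5,6}. Now deg[5]=0, deg[6]=1.
Step 6: smallest deg-1 vertex = 6, p_6 = 8. Add edge {6,8}. Now deg[6]=0, deg[8]=1.
Final: two remaining deg-1 vertices are 7, 8. Add edge {7,8}.

Answer: 1 3
1 6
2 4
2 5
5 6
6 8
7 8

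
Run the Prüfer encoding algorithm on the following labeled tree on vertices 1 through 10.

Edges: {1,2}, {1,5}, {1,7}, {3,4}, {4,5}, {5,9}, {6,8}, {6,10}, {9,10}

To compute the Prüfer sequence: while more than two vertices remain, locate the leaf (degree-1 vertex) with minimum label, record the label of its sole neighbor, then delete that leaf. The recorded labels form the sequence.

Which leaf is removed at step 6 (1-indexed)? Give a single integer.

Step 1: current leaves = {2,3,7,8}. Remove leaf 2 (neighbor: 1).
Step 2: current leaves = {3,7,8}. Remove leaf 3 (neighbor: 4).
Step 3: current leaves = {4,7,8}. Remove leaf 4 (neighbor: 5).
Step 4: current leaves = {7,8}. Remove leaf 7 (neighbor: 1).
Step 5: current leaves = {1,8}. Remove leaf 1 (neighbor: 5).
Step 6: current leaves = {5,8}. Remove leaf 5 (neighbor: 9).

Answer: 5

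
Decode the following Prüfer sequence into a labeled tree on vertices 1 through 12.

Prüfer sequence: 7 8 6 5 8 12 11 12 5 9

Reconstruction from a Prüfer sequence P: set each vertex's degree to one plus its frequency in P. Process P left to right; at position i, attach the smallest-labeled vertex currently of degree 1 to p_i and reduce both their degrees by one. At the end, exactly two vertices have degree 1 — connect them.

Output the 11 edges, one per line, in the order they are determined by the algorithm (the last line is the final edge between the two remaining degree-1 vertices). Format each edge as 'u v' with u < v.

Initial degrees: {1:1, 2:1, 3:1, 4:1, 5:3, 6:2, 7:2, 8:3, 9:2, 10:1, 11:2, 12:3}
Step 1: smallest deg-1 vertex = 1, p_1 = 7. Add edge {1,7}. Now deg[1]=0, deg[7]=1.
Step 2: smallest deg-1 vertex = 2, p_2 = 8. Add edge {2,8}. Now deg[2]=0, deg[8]=2.
Step 3: smallest deg-1 vertex = 3, p_3 = 6. Add edge {3,6}. Now deg[3]=0, deg[6]=1.
Step 4: smallest deg-1 vertex = 4, p_4 = 5. Add edge {4,5}. Now deg[4]=0, deg[5]=2.
Step 5: smallest deg-1 vertex = 6, p_5 = 8. Add edge {6,8}. Now deg[6]=0, deg[8]=1.
Step 6: smallest deg-1 vertex = 7, p_6 = 12. Add edge {7,12}. Now deg[7]=0, deg[12]=2.
Step 7: smallest deg-1 vertex = 8, p_7 = 11. Add edge {8,11}. Now deg[8]=0, deg[11]=1.
Step 8: smallest deg-1 vertex = 10, p_8 = 12. Add edge {10,12}. Now deg[10]=0, deg[12]=1.
Step 9: smallest deg-1 vertex = 11, p_9 = 5. Add edge {5,11}. Now deg[11]=0, deg[5]=1.
Step 10: smallest deg-1 vertex = 5, p_10 = 9. Add edge {5,9}. Now deg[5]=0, deg[9]=1.
Final: two remaining deg-1 vertices are 9, 12. Add edge {9,12}.

Answer: 1 7
2 8
3 6
4 5
6 8
7 12
8 11
10 12
5 11
5 9
9 12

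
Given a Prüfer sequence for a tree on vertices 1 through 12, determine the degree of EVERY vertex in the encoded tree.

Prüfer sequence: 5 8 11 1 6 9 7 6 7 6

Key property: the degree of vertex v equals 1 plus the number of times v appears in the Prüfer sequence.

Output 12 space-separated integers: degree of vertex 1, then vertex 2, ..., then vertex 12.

Answer: 2 1 1 1 2 4 3 2 2 1 2 1

Derivation:
p_1 = 5: count[5] becomes 1
p_2 = 8: count[8] becomes 1
p_3 = 11: count[11] becomes 1
p_4 = 1: count[1] becomes 1
p_5 = 6: count[6] becomes 1
p_6 = 9: count[9] becomes 1
p_7 = 7: count[7] becomes 1
p_8 = 6: count[6] becomes 2
p_9 = 7: count[7] becomes 2
p_10 = 6: count[6] becomes 3
Degrees (1 + count): deg[1]=1+1=2, deg[2]=1+0=1, deg[3]=1+0=1, deg[4]=1+0=1, deg[5]=1+1=2, deg[6]=1+3=4, deg[7]=1+2=3, deg[8]=1+1=2, deg[9]=1+1=2, deg[10]=1+0=1, deg[11]=1+1=2, deg[12]=1+0=1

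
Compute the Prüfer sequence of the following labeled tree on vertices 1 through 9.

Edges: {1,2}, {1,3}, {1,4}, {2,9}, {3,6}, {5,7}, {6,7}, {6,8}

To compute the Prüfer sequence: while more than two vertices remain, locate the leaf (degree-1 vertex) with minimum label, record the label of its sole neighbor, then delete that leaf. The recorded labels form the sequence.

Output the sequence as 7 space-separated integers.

Step 1: leaves = {4,5,8,9}. Remove smallest leaf 4, emit neighbor 1.
Step 2: leaves = {5,8,9}. Remove smallest leaf 5, emit neighbor 7.
Step 3: leaves = {7,8,9}. Remove smallest leaf 7, emit neighbor 6.
Step 4: leaves = {8,9}. Remove smallest leaf 8, emit neighbor 6.
Step 5: leaves = {6,9}. Remove smallest leaf 6, emit neighbor 3.
Step 6: leaves = {3,9}. Remove smallest leaf 3, emit neighbor 1.
Step 7: leaves = {1,9}. Remove smallest leaf 1, emit neighbor 2.
Done: 2 vertices remain (2, 9). Sequence = [1 7 6 6 3 1 2]

Answer: 1 7 6 6 3 1 2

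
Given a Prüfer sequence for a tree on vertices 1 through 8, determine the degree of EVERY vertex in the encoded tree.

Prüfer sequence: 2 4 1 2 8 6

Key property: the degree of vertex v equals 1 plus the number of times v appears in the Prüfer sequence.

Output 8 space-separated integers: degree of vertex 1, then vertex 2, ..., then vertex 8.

p_1 = 2: count[2] becomes 1
p_2 = 4: count[4] becomes 1
p_3 = 1: count[1] becomes 1
p_4 = 2: count[2] becomes 2
p_5 = 8: count[8] becomes 1
p_6 = 6: count[6] becomes 1
Degrees (1 + count): deg[1]=1+1=2, deg[2]=1+2=3, deg[3]=1+0=1, deg[4]=1+1=2, deg[5]=1+0=1, deg[6]=1+1=2, deg[7]=1+0=1, deg[8]=1+1=2

Answer: 2 3 1 2 1 2 1 2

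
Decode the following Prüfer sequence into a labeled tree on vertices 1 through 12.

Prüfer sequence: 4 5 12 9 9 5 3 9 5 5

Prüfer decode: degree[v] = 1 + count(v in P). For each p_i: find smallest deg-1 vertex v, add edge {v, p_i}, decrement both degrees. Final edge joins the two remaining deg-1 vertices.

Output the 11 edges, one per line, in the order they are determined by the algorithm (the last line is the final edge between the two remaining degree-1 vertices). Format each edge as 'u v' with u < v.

Answer: 1 4
2 5
4 12
6 9
7 9
5 8
3 10
3 9
5 9
5 11
5 12

Derivation:
Initial degrees: {1:1, 2:1, 3:2, 4:2, 5:5, 6:1, 7:1, 8:1, 9:4, 10:1, 11:1, 12:2}
Step 1: smallest deg-1 vertex = 1, p_1 = 4. Add edge {1,4}. Now deg[1]=0, deg[4]=1.
Step 2: smallest deg-1 vertex = 2, p_2 = 5. Add edge {2,5}. Now deg[2]=0, deg[5]=4.
Step 3: smallest deg-1 vertex = 4, p_3 = 12. Add edge {4,12}. Now deg[4]=0, deg[12]=1.
Step 4: smallest deg-1 vertex = 6, p_4 = 9. Add edge {6,9}. Now deg[6]=0, deg[9]=3.
Step 5: smallest deg-1 vertex = 7, p_5 = 9. Add edge {7,9}. Now deg[7]=0, deg[9]=2.
Step 6: smallest deg-1 vertex = 8, p_6 = 5. Add edge {5,8}. Now deg[8]=0, deg[5]=3.
Step 7: smallest deg-1 vertex = 10, p_7 = 3. Add edge {3,10}. Now deg[10]=0, deg[3]=1.
Step 8: smallest deg-1 vertex = 3, p_8 = 9. Add edge {3,9}. Now deg[3]=0, deg[9]=1.
Step 9: smallest deg-1 vertex = 9, p_9 = 5. Add edge {5,9}. Now deg[9]=0, deg[5]=2.
Step 10: smallest deg-1 vertex = 11, p_10 = 5. Add edge {5,11}. Now deg[11]=0, deg[5]=1.
Final: two remaining deg-1 vertices are 5, 12. Add edge {5,12}.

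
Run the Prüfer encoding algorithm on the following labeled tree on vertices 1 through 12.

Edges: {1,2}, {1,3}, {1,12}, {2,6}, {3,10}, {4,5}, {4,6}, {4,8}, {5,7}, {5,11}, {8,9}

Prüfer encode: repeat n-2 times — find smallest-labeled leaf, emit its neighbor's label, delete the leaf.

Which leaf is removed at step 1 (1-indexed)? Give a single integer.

Step 1: current leaves = {7,9,10,11,12}. Remove leaf 7 (neighbor: 5).

Answer: 7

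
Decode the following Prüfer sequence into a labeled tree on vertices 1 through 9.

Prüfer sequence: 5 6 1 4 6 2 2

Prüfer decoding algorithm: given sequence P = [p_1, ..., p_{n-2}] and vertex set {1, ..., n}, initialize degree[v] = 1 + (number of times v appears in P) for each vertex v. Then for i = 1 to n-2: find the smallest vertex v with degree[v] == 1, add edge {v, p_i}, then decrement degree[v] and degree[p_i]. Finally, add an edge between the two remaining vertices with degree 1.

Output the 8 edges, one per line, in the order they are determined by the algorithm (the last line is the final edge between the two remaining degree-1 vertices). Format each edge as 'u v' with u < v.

Initial degrees: {1:2, 2:3, 3:1, 4:2, 5:2, 6:3, 7:1, 8:1, 9:1}
Step 1: smallest deg-1 vertex = 3, p_1 = 5. Add edge {3,5}. Now deg[3]=0, deg[5]=1.
Step 2: smallest deg-1 vertex = 5, p_2 = 6. Add edge {5,6}. Now deg[5]=0, deg[6]=2.
Step 3: smallest deg-1 vertex = 7, p_3 = 1. Add edge {1,7}. Now deg[7]=0, deg[1]=1.
Step 4: smallest deg-1 vertex = 1, p_4 = 4. Add edge {1,4}. Now deg[1]=0, deg[4]=1.
Step 5: smallest deg-1 vertex = 4, p_5 = 6. Add edge {4,6}. Now deg[4]=0, deg[6]=1.
Step 6: smallest deg-1 vertex = 6, p_6 = 2. Add edge {2,6}. Now deg[6]=0, deg[2]=2.
Step 7: smallest deg-1 vertex = 8, p_7 = 2. Add edge {2,8}. Now deg[8]=0, deg[2]=1.
Final: two remaining deg-1 vertices are 2, 9. Add edge {2,9}.

Answer: 3 5
5 6
1 7
1 4
4 6
2 6
2 8
2 9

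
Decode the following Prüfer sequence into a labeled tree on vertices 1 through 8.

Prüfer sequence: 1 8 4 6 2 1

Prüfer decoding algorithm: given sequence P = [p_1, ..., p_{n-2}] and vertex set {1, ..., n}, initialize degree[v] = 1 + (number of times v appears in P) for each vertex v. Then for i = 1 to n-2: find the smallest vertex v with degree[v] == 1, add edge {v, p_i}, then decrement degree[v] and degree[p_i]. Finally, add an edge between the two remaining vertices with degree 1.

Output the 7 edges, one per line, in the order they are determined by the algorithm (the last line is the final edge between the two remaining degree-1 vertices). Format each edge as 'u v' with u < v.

Answer: 1 3
5 8
4 7
4 6
2 6
1 2
1 8

Derivation:
Initial degrees: {1:3, 2:2, 3:1, 4:2, 5:1, 6:2, 7:1, 8:2}
Step 1: smallest deg-1 vertex = 3, p_1 = 1. Add edge {1,3}. Now deg[3]=0, deg[1]=2.
Step 2: smallest deg-1 vertex = 5, p_2 = 8. Add edge {5,8}. Now deg[5]=0, deg[8]=1.
Step 3: smallest deg-1 vertex = 7, p_3 = 4. Add edge {4,7}. Now deg[7]=0, deg[4]=1.
Step 4: smallest deg-1 vertex = 4, p_4 = 6. Add edge {4,6}. Now deg[4]=0, deg[6]=1.
Step 5: smallest deg-1 vertex = 6, p_5 = 2. Add edge {2,6}. Now deg[6]=0, deg[2]=1.
Step 6: smallest deg-1 vertex = 2, p_6 = 1. Add edge {1,2}. Now deg[2]=0, deg[1]=1.
Final: two remaining deg-1 vertices are 1, 8. Add edge {1,8}.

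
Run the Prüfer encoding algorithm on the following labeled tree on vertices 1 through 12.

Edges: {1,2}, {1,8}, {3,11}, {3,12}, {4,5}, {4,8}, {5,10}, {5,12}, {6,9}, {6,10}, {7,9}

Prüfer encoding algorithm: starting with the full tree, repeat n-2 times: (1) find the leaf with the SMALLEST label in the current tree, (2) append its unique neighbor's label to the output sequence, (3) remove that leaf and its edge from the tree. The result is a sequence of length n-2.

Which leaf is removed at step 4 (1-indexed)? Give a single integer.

Answer: 8

Derivation:
Step 1: current leaves = {2,7,11}. Remove leaf 2 (neighbor: 1).
Step 2: current leaves = {1,7,11}. Remove leaf 1 (neighbor: 8).
Step 3: current leaves = {7,8,11}. Remove leaf 7 (neighbor: 9).
Step 4: current leaves = {8,9,11}. Remove leaf 8 (neighbor: 4).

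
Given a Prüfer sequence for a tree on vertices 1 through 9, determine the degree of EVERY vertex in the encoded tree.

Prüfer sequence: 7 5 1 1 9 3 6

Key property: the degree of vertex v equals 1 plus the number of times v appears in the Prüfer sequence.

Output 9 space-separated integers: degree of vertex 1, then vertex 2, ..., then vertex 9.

Answer: 3 1 2 1 2 2 2 1 2

Derivation:
p_1 = 7: count[7] becomes 1
p_2 = 5: count[5] becomes 1
p_3 = 1: count[1] becomes 1
p_4 = 1: count[1] becomes 2
p_5 = 9: count[9] becomes 1
p_6 = 3: count[3] becomes 1
p_7 = 6: count[6] becomes 1
Degrees (1 + count): deg[1]=1+2=3, deg[2]=1+0=1, deg[3]=1+1=2, deg[4]=1+0=1, deg[5]=1+1=2, deg[6]=1+1=2, deg[7]=1+1=2, deg[8]=1+0=1, deg[9]=1+1=2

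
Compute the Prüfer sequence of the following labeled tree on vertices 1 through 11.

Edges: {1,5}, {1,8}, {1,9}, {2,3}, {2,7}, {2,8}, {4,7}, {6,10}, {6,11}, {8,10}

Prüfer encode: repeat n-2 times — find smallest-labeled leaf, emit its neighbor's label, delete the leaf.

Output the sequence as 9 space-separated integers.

Answer: 2 7 1 2 8 1 8 10 6

Derivation:
Step 1: leaves = {3,4,5,9,11}. Remove smallest leaf 3, emit neighbor 2.
Step 2: leaves = {4,5,9,11}. Remove smallest leaf 4, emit neighbor 7.
Step 3: leaves = {5,7,9,11}. Remove smallest leaf 5, emit neighbor 1.
Step 4: leaves = {7,9,11}. Remove smallest leaf 7, emit neighbor 2.
Step 5: leaves = {2,9,11}. Remove smallest leaf 2, emit neighbor 8.
Step 6: leaves = {9,11}. Remove smallest leaf 9, emit neighbor 1.
Step 7: leaves = {1,11}. Remove smallest leaf 1, emit neighbor 8.
Step 8: leaves = {8,11}. Remove smallest leaf 8, emit neighbor 10.
Step 9: leaves = {10,11}. Remove smallest leaf 10, emit neighbor 6.
Done: 2 vertices remain (6, 11). Sequence = [2 7 1 2 8 1 8 10 6]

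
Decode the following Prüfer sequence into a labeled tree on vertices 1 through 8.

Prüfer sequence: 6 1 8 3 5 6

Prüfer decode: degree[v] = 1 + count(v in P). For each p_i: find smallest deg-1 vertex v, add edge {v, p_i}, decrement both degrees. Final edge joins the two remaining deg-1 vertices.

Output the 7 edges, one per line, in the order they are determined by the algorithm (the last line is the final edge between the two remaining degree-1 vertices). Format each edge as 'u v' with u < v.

Initial degrees: {1:2, 2:1, 3:2, 4:1, 5:2, 6:3, 7:1, 8:2}
Step 1: smallest deg-1 vertex = 2, p_1 = 6. Add edge {2,6}. Now deg[2]=0, deg[6]=2.
Step 2: smallest deg-1 vertex = 4, p_2 = 1. Add edge {1,4}. Now deg[4]=0, deg[1]=1.
Step 3: smallest deg-1 vertex = 1, p_3 = 8. Add edge {1,8}. Now deg[1]=0, deg[8]=1.
Step 4: smallest deg-1 vertex = 7, p_4 = 3. Add edge {3,7}. Now deg[7]=0, deg[3]=1.
Step 5: smallest deg-1 vertex = 3, p_5 = 5. Add edge {3,5}. Now deg[3]=0, deg[5]=1.
Step 6: smallest deg-1 vertex = 5, p_6 = 6. Add edge {5,6}. Now deg[5]=0, deg[6]=1.
Final: two remaining deg-1 vertices are 6, 8. Add edge {6,8}.

Answer: 2 6
1 4
1 8
3 7
3 5
5 6
6 8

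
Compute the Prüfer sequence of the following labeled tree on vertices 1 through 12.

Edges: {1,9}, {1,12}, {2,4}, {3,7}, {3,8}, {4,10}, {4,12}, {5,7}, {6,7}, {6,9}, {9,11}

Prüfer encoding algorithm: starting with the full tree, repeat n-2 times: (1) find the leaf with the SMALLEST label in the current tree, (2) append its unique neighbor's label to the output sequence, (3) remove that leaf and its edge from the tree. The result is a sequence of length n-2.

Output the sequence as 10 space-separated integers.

Step 1: leaves = {2,5,8,10,11}. Remove smallest leaf 2, emit neighbor 4.
Step 2: leaves = {5,8,10,11}. Remove smallest leaf 5, emit neighbor 7.
Step 3: leaves = {8,10,11}. Remove smallest leaf 8, emit neighbor 3.
Step 4: leaves = {3,10,11}. Remove smallest leaf 3, emit neighbor 7.
Step 5: leaves = {7,10,11}. Remove smallest leaf 7, emit neighbor 6.
Step 6: leaves = {6,10,11}. Remove smallest leaf 6, emit neighbor 9.
Step 7: leaves = {10,11}. Remove smallest leaf 10, emit neighbor 4.
Step 8: leaves = {4,11}. Remove smallest leaf 4, emit neighbor 12.
Step 9: leaves = {11,12}. Remove smallest leaf 11, emit neighbor 9.
Step 10: leaves = {9,12}. Remove smallest leaf 9, emit neighbor 1.
Done: 2 vertices remain (1, 12). Sequence = [4 7 3 7 6 9 4 12 9 1]

Answer: 4 7 3 7 6 9 4 12 9 1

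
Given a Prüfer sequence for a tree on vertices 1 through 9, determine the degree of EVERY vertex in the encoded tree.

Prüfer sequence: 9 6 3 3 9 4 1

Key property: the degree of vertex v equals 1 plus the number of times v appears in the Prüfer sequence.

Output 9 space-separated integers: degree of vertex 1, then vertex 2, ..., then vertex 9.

p_1 = 9: count[9] becomes 1
p_2 = 6: count[6] becomes 1
p_3 = 3: count[3] becomes 1
p_4 = 3: count[3] becomes 2
p_5 = 9: count[9] becomes 2
p_6 = 4: count[4] becomes 1
p_7 = 1: count[1] becomes 1
Degrees (1 + count): deg[1]=1+1=2, deg[2]=1+0=1, deg[3]=1+2=3, deg[4]=1+1=2, deg[5]=1+0=1, deg[6]=1+1=2, deg[7]=1+0=1, deg[8]=1+0=1, deg[9]=1+2=3

Answer: 2 1 3 2 1 2 1 1 3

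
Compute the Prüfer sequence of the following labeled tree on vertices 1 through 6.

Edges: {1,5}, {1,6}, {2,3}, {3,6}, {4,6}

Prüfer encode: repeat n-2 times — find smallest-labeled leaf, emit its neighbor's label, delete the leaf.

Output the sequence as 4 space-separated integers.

Answer: 3 6 6 1

Derivation:
Step 1: leaves = {2,4,5}. Remove smallest leaf 2, emit neighbor 3.
Step 2: leaves = {3,4,5}. Remove smallest leaf 3, emit neighbor 6.
Step 3: leaves = {4,5}. Remove smallest leaf 4, emit neighbor 6.
Step 4: leaves = {5,6}. Remove smallest leaf 5, emit neighbor 1.
Done: 2 vertices remain (1, 6). Sequence = [3 6 6 1]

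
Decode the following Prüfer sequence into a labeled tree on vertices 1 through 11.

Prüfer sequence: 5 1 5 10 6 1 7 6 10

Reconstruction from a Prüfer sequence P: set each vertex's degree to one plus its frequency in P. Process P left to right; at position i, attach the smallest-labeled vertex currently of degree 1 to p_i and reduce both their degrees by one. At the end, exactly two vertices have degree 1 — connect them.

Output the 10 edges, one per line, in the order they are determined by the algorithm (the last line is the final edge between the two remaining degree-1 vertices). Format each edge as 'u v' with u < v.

Answer: 2 5
1 3
4 5
5 10
6 8
1 9
1 7
6 7
6 10
10 11

Derivation:
Initial degrees: {1:3, 2:1, 3:1, 4:1, 5:3, 6:3, 7:2, 8:1, 9:1, 10:3, 11:1}
Step 1: smallest deg-1 vertex = 2, p_1 = 5. Add edge {2,5}. Now deg[2]=0, deg[5]=2.
Step 2: smallest deg-1 vertex = 3, p_2 = 1. Add edge {1,3}. Now deg[3]=0, deg[1]=2.
Step 3: smallest deg-1 vertex = 4, p_3 = 5. Add edge {4,5}. Now deg[4]=0, deg[5]=1.
Step 4: smallest deg-1 vertex = 5, p_4 = 10. Add edge {5,10}. Now deg[5]=0, deg[10]=2.
Step 5: smallest deg-1 vertex = 8, p_5 = 6. Add edge {6,8}. Now deg[8]=0, deg[6]=2.
Step 6: smallest deg-1 vertex = 9, p_6 = 1. Add edge {1,9}. Now deg[9]=0, deg[1]=1.
Step 7: smallest deg-1 vertex = 1, p_7 = 7. Add edge {1,7}. Now deg[1]=0, deg[7]=1.
Step 8: smallest deg-1 vertex = 7, p_8 = 6. Add edge {6,7}. Now deg[7]=0, deg[6]=1.
Step 9: smallest deg-1 vertex = 6, p_9 = 10. Add edge {6,10}. Now deg[6]=0, deg[10]=1.
Final: two remaining deg-1 vertices are 10, 11. Add edge {10,11}.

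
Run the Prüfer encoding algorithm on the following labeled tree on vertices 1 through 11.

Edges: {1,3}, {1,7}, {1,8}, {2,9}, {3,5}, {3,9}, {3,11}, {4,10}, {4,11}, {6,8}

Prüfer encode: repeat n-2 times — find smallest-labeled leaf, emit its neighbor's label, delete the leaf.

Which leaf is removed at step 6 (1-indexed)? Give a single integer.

Step 1: current leaves = {2,5,6,7,10}. Remove leaf 2 (neighbor: 9).
Step 2: current leaves = {5,6,7,9,10}. Remove leaf 5 (neighbor: 3).
Step 3: current leaves = {6,7,9,10}. Remove leaf 6 (neighbor: 8).
Step 4: current leaves = {7,8,9,10}. Remove leaf 7 (neighbor: 1).
Step 5: current leaves = {8,9,10}. Remove leaf 8 (neighbor: 1).
Step 6: current leaves = {1,9,10}. Remove leaf 1 (neighbor: 3).

Answer: 1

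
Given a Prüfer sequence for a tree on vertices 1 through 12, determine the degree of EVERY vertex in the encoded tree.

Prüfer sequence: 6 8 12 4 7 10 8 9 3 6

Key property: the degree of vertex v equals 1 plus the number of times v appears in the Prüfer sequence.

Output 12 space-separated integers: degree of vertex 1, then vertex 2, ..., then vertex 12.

Answer: 1 1 2 2 1 3 2 3 2 2 1 2

Derivation:
p_1 = 6: count[6] becomes 1
p_2 = 8: count[8] becomes 1
p_3 = 12: count[12] becomes 1
p_4 = 4: count[4] becomes 1
p_5 = 7: count[7] becomes 1
p_6 = 10: count[10] becomes 1
p_7 = 8: count[8] becomes 2
p_8 = 9: count[9] becomes 1
p_9 = 3: count[3] becomes 1
p_10 = 6: count[6] becomes 2
Degrees (1 + count): deg[1]=1+0=1, deg[2]=1+0=1, deg[3]=1+1=2, deg[4]=1+1=2, deg[5]=1+0=1, deg[6]=1+2=3, deg[7]=1+1=2, deg[8]=1+2=3, deg[9]=1+1=2, deg[10]=1+1=2, deg[11]=1+0=1, deg[12]=1+1=2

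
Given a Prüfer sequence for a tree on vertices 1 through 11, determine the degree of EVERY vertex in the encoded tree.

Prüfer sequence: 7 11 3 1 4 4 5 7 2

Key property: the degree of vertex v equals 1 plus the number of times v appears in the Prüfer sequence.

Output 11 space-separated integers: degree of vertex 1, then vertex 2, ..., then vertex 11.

Answer: 2 2 2 3 2 1 3 1 1 1 2

Derivation:
p_1 = 7: count[7] becomes 1
p_2 = 11: count[11] becomes 1
p_3 = 3: count[3] becomes 1
p_4 = 1: count[1] becomes 1
p_5 = 4: count[4] becomes 1
p_6 = 4: count[4] becomes 2
p_7 = 5: count[5] becomes 1
p_8 = 7: count[7] becomes 2
p_9 = 2: count[2] becomes 1
Degrees (1 + count): deg[1]=1+1=2, deg[2]=1+1=2, deg[3]=1+1=2, deg[4]=1+2=3, deg[5]=1+1=2, deg[6]=1+0=1, deg[7]=1+2=3, deg[8]=1+0=1, deg[9]=1+0=1, deg[10]=1+0=1, deg[11]=1+1=2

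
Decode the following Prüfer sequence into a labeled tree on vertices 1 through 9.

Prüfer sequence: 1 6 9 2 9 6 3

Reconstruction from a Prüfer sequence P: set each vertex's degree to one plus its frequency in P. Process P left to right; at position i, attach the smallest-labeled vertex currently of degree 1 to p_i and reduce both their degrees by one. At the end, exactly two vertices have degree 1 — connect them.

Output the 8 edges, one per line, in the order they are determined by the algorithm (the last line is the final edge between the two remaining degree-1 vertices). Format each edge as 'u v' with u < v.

Answer: 1 4
1 6
5 9
2 7
2 9
6 8
3 6
3 9

Derivation:
Initial degrees: {1:2, 2:2, 3:2, 4:1, 5:1, 6:3, 7:1, 8:1, 9:3}
Step 1: smallest deg-1 vertex = 4, p_1 = 1. Add edge {1,4}. Now deg[4]=0, deg[1]=1.
Step 2: smallest deg-1 vertex = 1, p_2 = 6. Add edge {1,6}. Now deg[1]=0, deg[6]=2.
Step 3: smallest deg-1 vertex = 5, p_3 = 9. Add edge {5,9}. Now deg[5]=0, deg[9]=2.
Step 4: smallest deg-1 vertex = 7, p_4 = 2. Add edge {2,7}. Now deg[7]=0, deg[2]=1.
Step 5: smallest deg-1 vertex = 2, p_5 = 9. Add edge {2,9}. Now deg[2]=0, deg[9]=1.
Step 6: smallest deg-1 vertex = 8, p_6 = 6. Add edge {6,8}. Now deg[8]=0, deg[6]=1.
Step 7: smallest deg-1 vertex = 6, p_7 = 3. Add edge {3,6}. Now deg[6]=0, deg[3]=1.
Final: two remaining deg-1 vertices are 3, 9. Add edge {3,9}.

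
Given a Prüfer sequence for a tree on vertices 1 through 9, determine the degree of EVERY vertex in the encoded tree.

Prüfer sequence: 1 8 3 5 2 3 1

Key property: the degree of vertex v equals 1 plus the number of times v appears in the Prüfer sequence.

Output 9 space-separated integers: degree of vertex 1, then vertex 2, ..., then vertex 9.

Answer: 3 2 3 1 2 1 1 2 1

Derivation:
p_1 = 1: count[1] becomes 1
p_2 = 8: count[8] becomes 1
p_3 = 3: count[3] becomes 1
p_4 = 5: count[5] becomes 1
p_5 = 2: count[2] becomes 1
p_6 = 3: count[3] becomes 2
p_7 = 1: count[1] becomes 2
Degrees (1 + count): deg[1]=1+2=3, deg[2]=1+1=2, deg[3]=1+2=3, deg[4]=1+0=1, deg[5]=1+1=2, deg[6]=1+0=1, deg[7]=1+0=1, deg[8]=1+1=2, deg[9]=1+0=1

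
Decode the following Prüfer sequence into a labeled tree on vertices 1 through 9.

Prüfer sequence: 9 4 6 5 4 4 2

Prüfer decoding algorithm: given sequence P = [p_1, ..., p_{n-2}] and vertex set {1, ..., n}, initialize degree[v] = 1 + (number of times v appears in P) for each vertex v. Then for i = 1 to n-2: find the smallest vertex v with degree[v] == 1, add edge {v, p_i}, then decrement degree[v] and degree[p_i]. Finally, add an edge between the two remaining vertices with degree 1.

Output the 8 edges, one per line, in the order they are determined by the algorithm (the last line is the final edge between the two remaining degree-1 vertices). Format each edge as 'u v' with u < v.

Initial degrees: {1:1, 2:2, 3:1, 4:4, 5:2, 6:2, 7:1, 8:1, 9:2}
Step 1: smallest deg-1 vertex = 1, p_1 = 9. Add edge {1,9}. Now deg[1]=0, deg[9]=1.
Step 2: smallest deg-1 vertex = 3, p_2 = 4. Add edge {3,4}. Now deg[3]=0, deg[4]=3.
Step 3: smallest deg-1 vertex = 7, p_3 = 6. Add edge {6,7}. Now deg[7]=0, deg[6]=1.
Step 4: smallest deg-1 vertex = 6, p_4 = 5. Add edge {5,6}. Now deg[6]=0, deg[5]=1.
Step 5: smallest deg-1 vertex = 5, p_5 = 4. Add edge {4,5}. Now deg[5]=0, deg[4]=2.
Step 6: smallest deg-1 vertex = 8, p_6 = 4. Add edge {4,8}. Now deg[8]=0, deg[4]=1.
Step 7: smallest deg-1 vertex = 4, p_7 = 2. Add edge {2,4}. Now deg[4]=0, deg[2]=1.
Final: two remaining deg-1 vertices are 2, 9. Add edge {2,9}.

Answer: 1 9
3 4
6 7
5 6
4 5
4 8
2 4
2 9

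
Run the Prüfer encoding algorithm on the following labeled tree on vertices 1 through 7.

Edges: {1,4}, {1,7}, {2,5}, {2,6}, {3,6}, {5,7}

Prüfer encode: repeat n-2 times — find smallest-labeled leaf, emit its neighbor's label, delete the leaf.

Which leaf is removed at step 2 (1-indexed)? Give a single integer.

Step 1: current leaves = {3,4}. Remove leaf 3 (neighbor: 6).
Step 2: current leaves = {4,6}. Remove leaf 4 (neighbor: 1).

Answer: 4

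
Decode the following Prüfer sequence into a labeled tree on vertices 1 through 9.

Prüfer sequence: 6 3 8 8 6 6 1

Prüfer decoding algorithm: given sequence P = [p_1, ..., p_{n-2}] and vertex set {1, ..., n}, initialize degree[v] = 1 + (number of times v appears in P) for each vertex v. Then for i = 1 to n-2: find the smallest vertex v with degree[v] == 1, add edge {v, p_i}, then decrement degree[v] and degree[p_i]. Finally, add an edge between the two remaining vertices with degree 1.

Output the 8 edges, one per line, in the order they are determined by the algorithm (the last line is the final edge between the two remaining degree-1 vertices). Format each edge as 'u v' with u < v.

Answer: 2 6
3 4
3 8
5 8
6 7
6 8
1 6
1 9

Derivation:
Initial degrees: {1:2, 2:1, 3:2, 4:1, 5:1, 6:4, 7:1, 8:3, 9:1}
Step 1: smallest deg-1 vertex = 2, p_1 = 6. Add edge {2,6}. Now deg[2]=0, deg[6]=3.
Step 2: smallest deg-1 vertex = 4, p_2 = 3. Add edge {3,4}. Now deg[4]=0, deg[3]=1.
Step 3: smallest deg-1 vertex = 3, p_3 = 8. Add edge {3,8}. Now deg[3]=0, deg[8]=2.
Step 4: smallest deg-1 vertex = 5, p_4 = 8. Add edge {5,8}. Now deg[5]=0, deg[8]=1.
Step 5: smallest deg-1 vertex = 7, p_5 = 6. Add edge {6,7}. Now deg[7]=0, deg[6]=2.
Step 6: smallest deg-1 vertex = 8, p_6 = 6. Add edge {6,8}. Now deg[8]=0, deg[6]=1.
Step 7: smallest deg-1 vertex = 6, p_7 = 1. Add edge {1,6}. Now deg[6]=0, deg[1]=1.
Final: two remaining deg-1 vertices are 1, 9. Add edge {1,9}.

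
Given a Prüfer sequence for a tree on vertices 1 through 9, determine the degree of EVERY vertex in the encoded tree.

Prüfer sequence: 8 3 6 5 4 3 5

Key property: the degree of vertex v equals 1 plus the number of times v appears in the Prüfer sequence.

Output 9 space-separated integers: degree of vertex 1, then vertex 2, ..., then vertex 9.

p_1 = 8: count[8] becomes 1
p_2 = 3: count[3] becomes 1
p_3 = 6: count[6] becomes 1
p_4 = 5: count[5] becomes 1
p_5 = 4: count[4] becomes 1
p_6 = 3: count[3] becomes 2
p_7 = 5: count[5] becomes 2
Degrees (1 + count): deg[1]=1+0=1, deg[2]=1+0=1, deg[3]=1+2=3, deg[4]=1+1=2, deg[5]=1+2=3, deg[6]=1+1=2, deg[7]=1+0=1, deg[8]=1+1=2, deg[9]=1+0=1

Answer: 1 1 3 2 3 2 1 2 1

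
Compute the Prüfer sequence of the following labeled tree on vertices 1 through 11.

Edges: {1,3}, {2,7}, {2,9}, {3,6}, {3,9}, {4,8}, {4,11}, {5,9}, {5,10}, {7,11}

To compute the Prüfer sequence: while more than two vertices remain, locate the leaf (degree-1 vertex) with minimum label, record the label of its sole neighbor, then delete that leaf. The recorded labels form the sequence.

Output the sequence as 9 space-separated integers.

Answer: 3 3 9 4 11 5 9 2 7

Derivation:
Step 1: leaves = {1,6,8,10}. Remove smallest leaf 1, emit neighbor 3.
Step 2: leaves = {6,8,10}. Remove smallest leaf 6, emit neighbor 3.
Step 3: leaves = {3,8,10}. Remove smallest leaf 3, emit neighbor 9.
Step 4: leaves = {8,10}. Remove smallest leaf 8, emit neighbor 4.
Step 5: leaves = {4,10}. Remove smallest leaf 4, emit neighbor 11.
Step 6: leaves = {10,11}. Remove smallest leaf 10, emit neighbor 5.
Step 7: leaves = {5,11}. Remove smallest leaf 5, emit neighbor 9.
Step 8: leaves = {9,11}. Remove smallest leaf 9, emit neighbor 2.
Step 9: leaves = {2,11}. Remove smallest leaf 2, emit neighbor 7.
Done: 2 vertices remain (7, 11). Sequence = [3 3 9 4 11 5 9 2 7]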